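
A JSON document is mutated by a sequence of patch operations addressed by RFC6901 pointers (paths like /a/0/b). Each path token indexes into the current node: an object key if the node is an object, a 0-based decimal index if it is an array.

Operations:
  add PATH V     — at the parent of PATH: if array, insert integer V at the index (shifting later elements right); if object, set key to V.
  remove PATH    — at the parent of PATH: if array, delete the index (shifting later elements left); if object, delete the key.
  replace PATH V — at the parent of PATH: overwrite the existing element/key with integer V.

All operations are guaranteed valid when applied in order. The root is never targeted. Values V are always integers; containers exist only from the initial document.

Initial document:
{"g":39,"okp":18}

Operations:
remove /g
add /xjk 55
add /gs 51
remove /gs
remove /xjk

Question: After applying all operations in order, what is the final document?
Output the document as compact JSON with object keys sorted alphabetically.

Answer: {"okp":18}

Derivation:
After op 1 (remove /g): {"okp":18}
After op 2 (add /xjk 55): {"okp":18,"xjk":55}
After op 3 (add /gs 51): {"gs":51,"okp":18,"xjk":55}
After op 4 (remove /gs): {"okp":18,"xjk":55}
After op 5 (remove /xjk): {"okp":18}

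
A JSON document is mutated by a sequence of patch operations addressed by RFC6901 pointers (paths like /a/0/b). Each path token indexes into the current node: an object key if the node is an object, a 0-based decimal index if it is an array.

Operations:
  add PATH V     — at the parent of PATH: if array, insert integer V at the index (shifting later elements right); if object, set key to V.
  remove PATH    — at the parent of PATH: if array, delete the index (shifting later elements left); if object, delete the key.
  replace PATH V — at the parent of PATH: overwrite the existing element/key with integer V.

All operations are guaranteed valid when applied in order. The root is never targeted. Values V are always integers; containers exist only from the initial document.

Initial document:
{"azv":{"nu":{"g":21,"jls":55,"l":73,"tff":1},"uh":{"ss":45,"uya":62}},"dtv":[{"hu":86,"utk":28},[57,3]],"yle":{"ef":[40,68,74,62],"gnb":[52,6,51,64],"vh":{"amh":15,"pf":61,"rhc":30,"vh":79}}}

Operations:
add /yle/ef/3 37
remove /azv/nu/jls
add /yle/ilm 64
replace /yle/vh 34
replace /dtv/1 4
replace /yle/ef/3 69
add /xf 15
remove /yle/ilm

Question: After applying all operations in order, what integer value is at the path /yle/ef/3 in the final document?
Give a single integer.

After op 1 (add /yle/ef/3 37): {"azv":{"nu":{"g":21,"jls":55,"l":73,"tff":1},"uh":{"ss":45,"uya":62}},"dtv":[{"hu":86,"utk":28},[57,3]],"yle":{"ef":[40,68,74,37,62],"gnb":[52,6,51,64],"vh":{"amh":15,"pf":61,"rhc":30,"vh":79}}}
After op 2 (remove /azv/nu/jls): {"azv":{"nu":{"g":21,"l":73,"tff":1},"uh":{"ss":45,"uya":62}},"dtv":[{"hu":86,"utk":28},[57,3]],"yle":{"ef":[40,68,74,37,62],"gnb":[52,6,51,64],"vh":{"amh":15,"pf":61,"rhc":30,"vh":79}}}
After op 3 (add /yle/ilm 64): {"azv":{"nu":{"g":21,"l":73,"tff":1},"uh":{"ss":45,"uya":62}},"dtv":[{"hu":86,"utk":28},[57,3]],"yle":{"ef":[40,68,74,37,62],"gnb":[52,6,51,64],"ilm":64,"vh":{"amh":15,"pf":61,"rhc":30,"vh":79}}}
After op 4 (replace /yle/vh 34): {"azv":{"nu":{"g":21,"l":73,"tff":1},"uh":{"ss":45,"uya":62}},"dtv":[{"hu":86,"utk":28},[57,3]],"yle":{"ef":[40,68,74,37,62],"gnb":[52,6,51,64],"ilm":64,"vh":34}}
After op 5 (replace /dtv/1 4): {"azv":{"nu":{"g":21,"l":73,"tff":1},"uh":{"ss":45,"uya":62}},"dtv":[{"hu":86,"utk":28},4],"yle":{"ef":[40,68,74,37,62],"gnb":[52,6,51,64],"ilm":64,"vh":34}}
After op 6 (replace /yle/ef/3 69): {"azv":{"nu":{"g":21,"l":73,"tff":1},"uh":{"ss":45,"uya":62}},"dtv":[{"hu":86,"utk":28},4],"yle":{"ef":[40,68,74,69,62],"gnb":[52,6,51,64],"ilm":64,"vh":34}}
After op 7 (add /xf 15): {"azv":{"nu":{"g":21,"l":73,"tff":1},"uh":{"ss":45,"uya":62}},"dtv":[{"hu":86,"utk":28},4],"xf":15,"yle":{"ef":[40,68,74,69,62],"gnb":[52,6,51,64],"ilm":64,"vh":34}}
After op 8 (remove /yle/ilm): {"azv":{"nu":{"g":21,"l":73,"tff":1},"uh":{"ss":45,"uya":62}},"dtv":[{"hu":86,"utk":28},4],"xf":15,"yle":{"ef":[40,68,74,69,62],"gnb":[52,6,51,64],"vh":34}}
Value at /yle/ef/3: 69

Answer: 69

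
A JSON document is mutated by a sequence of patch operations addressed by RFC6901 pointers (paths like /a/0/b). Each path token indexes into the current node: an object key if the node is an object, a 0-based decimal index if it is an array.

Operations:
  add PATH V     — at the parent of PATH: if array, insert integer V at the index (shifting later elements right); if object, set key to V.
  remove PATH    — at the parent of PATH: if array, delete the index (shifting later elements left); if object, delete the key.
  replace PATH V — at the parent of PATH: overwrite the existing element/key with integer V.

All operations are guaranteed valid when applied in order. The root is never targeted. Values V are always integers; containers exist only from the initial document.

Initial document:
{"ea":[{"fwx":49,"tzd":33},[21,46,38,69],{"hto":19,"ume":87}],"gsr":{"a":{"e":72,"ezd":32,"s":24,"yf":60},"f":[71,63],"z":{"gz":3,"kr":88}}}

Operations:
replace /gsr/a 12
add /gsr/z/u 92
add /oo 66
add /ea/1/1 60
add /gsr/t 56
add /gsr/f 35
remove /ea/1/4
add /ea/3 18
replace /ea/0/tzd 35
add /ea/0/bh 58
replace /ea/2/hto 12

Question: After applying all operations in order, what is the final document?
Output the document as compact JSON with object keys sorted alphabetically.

After op 1 (replace /gsr/a 12): {"ea":[{"fwx":49,"tzd":33},[21,46,38,69],{"hto":19,"ume":87}],"gsr":{"a":12,"f":[71,63],"z":{"gz":3,"kr":88}}}
After op 2 (add /gsr/z/u 92): {"ea":[{"fwx":49,"tzd":33},[21,46,38,69],{"hto":19,"ume":87}],"gsr":{"a":12,"f":[71,63],"z":{"gz":3,"kr":88,"u":92}}}
After op 3 (add /oo 66): {"ea":[{"fwx":49,"tzd":33},[21,46,38,69],{"hto":19,"ume":87}],"gsr":{"a":12,"f":[71,63],"z":{"gz":3,"kr":88,"u":92}},"oo":66}
After op 4 (add /ea/1/1 60): {"ea":[{"fwx":49,"tzd":33},[21,60,46,38,69],{"hto":19,"ume":87}],"gsr":{"a":12,"f":[71,63],"z":{"gz":3,"kr":88,"u":92}},"oo":66}
After op 5 (add /gsr/t 56): {"ea":[{"fwx":49,"tzd":33},[21,60,46,38,69],{"hto":19,"ume":87}],"gsr":{"a":12,"f":[71,63],"t":56,"z":{"gz":3,"kr":88,"u":92}},"oo":66}
After op 6 (add /gsr/f 35): {"ea":[{"fwx":49,"tzd":33},[21,60,46,38,69],{"hto":19,"ume":87}],"gsr":{"a":12,"f":35,"t":56,"z":{"gz":3,"kr":88,"u":92}},"oo":66}
After op 7 (remove /ea/1/4): {"ea":[{"fwx":49,"tzd":33},[21,60,46,38],{"hto":19,"ume":87}],"gsr":{"a":12,"f":35,"t":56,"z":{"gz":3,"kr":88,"u":92}},"oo":66}
After op 8 (add /ea/3 18): {"ea":[{"fwx":49,"tzd":33},[21,60,46,38],{"hto":19,"ume":87},18],"gsr":{"a":12,"f":35,"t":56,"z":{"gz":3,"kr":88,"u":92}},"oo":66}
After op 9 (replace /ea/0/tzd 35): {"ea":[{"fwx":49,"tzd":35},[21,60,46,38],{"hto":19,"ume":87},18],"gsr":{"a":12,"f":35,"t":56,"z":{"gz":3,"kr":88,"u":92}},"oo":66}
After op 10 (add /ea/0/bh 58): {"ea":[{"bh":58,"fwx":49,"tzd":35},[21,60,46,38],{"hto":19,"ume":87},18],"gsr":{"a":12,"f":35,"t":56,"z":{"gz":3,"kr":88,"u":92}},"oo":66}
After op 11 (replace /ea/2/hto 12): {"ea":[{"bh":58,"fwx":49,"tzd":35},[21,60,46,38],{"hto":12,"ume":87},18],"gsr":{"a":12,"f":35,"t":56,"z":{"gz":3,"kr":88,"u":92}},"oo":66}

Answer: {"ea":[{"bh":58,"fwx":49,"tzd":35},[21,60,46,38],{"hto":12,"ume":87},18],"gsr":{"a":12,"f":35,"t":56,"z":{"gz":3,"kr":88,"u":92}},"oo":66}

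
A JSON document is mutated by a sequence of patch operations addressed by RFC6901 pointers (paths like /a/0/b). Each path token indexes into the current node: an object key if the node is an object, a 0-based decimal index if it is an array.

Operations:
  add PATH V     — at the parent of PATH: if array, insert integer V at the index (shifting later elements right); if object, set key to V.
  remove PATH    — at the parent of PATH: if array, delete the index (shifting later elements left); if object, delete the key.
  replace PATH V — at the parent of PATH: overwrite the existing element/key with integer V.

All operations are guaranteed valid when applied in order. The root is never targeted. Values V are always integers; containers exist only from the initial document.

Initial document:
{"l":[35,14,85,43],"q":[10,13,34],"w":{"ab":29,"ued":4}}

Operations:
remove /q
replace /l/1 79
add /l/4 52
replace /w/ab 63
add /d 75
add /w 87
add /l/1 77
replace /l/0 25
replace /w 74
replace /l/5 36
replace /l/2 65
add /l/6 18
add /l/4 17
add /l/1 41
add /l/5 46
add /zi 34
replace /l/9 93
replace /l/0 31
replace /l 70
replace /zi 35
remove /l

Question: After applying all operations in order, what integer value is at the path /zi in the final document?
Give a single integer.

Answer: 35

Derivation:
After op 1 (remove /q): {"l":[35,14,85,43],"w":{"ab":29,"ued":4}}
After op 2 (replace /l/1 79): {"l":[35,79,85,43],"w":{"ab":29,"ued":4}}
After op 3 (add /l/4 52): {"l":[35,79,85,43,52],"w":{"ab":29,"ued":4}}
After op 4 (replace /w/ab 63): {"l":[35,79,85,43,52],"w":{"ab":63,"ued":4}}
After op 5 (add /d 75): {"d":75,"l":[35,79,85,43,52],"w":{"ab":63,"ued":4}}
After op 6 (add /w 87): {"d":75,"l":[35,79,85,43,52],"w":87}
After op 7 (add /l/1 77): {"d":75,"l":[35,77,79,85,43,52],"w":87}
After op 8 (replace /l/0 25): {"d":75,"l":[25,77,79,85,43,52],"w":87}
After op 9 (replace /w 74): {"d":75,"l":[25,77,79,85,43,52],"w":74}
After op 10 (replace /l/5 36): {"d":75,"l":[25,77,79,85,43,36],"w":74}
After op 11 (replace /l/2 65): {"d":75,"l":[25,77,65,85,43,36],"w":74}
After op 12 (add /l/6 18): {"d":75,"l":[25,77,65,85,43,36,18],"w":74}
After op 13 (add /l/4 17): {"d":75,"l":[25,77,65,85,17,43,36,18],"w":74}
After op 14 (add /l/1 41): {"d":75,"l":[25,41,77,65,85,17,43,36,18],"w":74}
After op 15 (add /l/5 46): {"d":75,"l":[25,41,77,65,85,46,17,43,36,18],"w":74}
After op 16 (add /zi 34): {"d":75,"l":[25,41,77,65,85,46,17,43,36,18],"w":74,"zi":34}
After op 17 (replace /l/9 93): {"d":75,"l":[25,41,77,65,85,46,17,43,36,93],"w":74,"zi":34}
After op 18 (replace /l/0 31): {"d":75,"l":[31,41,77,65,85,46,17,43,36,93],"w":74,"zi":34}
After op 19 (replace /l 70): {"d":75,"l":70,"w":74,"zi":34}
After op 20 (replace /zi 35): {"d":75,"l":70,"w":74,"zi":35}
After op 21 (remove /l): {"d":75,"w":74,"zi":35}
Value at /zi: 35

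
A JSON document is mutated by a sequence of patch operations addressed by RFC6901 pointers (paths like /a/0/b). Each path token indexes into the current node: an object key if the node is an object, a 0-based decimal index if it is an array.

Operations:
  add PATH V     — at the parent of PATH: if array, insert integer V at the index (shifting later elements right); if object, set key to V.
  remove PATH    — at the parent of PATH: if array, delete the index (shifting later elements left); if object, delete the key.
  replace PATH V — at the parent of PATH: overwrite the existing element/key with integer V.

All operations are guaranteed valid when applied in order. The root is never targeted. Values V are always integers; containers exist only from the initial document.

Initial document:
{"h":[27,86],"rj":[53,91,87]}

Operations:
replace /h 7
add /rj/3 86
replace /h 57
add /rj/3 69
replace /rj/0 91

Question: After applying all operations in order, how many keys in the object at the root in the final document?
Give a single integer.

After op 1 (replace /h 7): {"h":7,"rj":[53,91,87]}
After op 2 (add /rj/3 86): {"h":7,"rj":[53,91,87,86]}
After op 3 (replace /h 57): {"h":57,"rj":[53,91,87,86]}
After op 4 (add /rj/3 69): {"h":57,"rj":[53,91,87,69,86]}
After op 5 (replace /rj/0 91): {"h":57,"rj":[91,91,87,69,86]}
Size at the root: 2

Answer: 2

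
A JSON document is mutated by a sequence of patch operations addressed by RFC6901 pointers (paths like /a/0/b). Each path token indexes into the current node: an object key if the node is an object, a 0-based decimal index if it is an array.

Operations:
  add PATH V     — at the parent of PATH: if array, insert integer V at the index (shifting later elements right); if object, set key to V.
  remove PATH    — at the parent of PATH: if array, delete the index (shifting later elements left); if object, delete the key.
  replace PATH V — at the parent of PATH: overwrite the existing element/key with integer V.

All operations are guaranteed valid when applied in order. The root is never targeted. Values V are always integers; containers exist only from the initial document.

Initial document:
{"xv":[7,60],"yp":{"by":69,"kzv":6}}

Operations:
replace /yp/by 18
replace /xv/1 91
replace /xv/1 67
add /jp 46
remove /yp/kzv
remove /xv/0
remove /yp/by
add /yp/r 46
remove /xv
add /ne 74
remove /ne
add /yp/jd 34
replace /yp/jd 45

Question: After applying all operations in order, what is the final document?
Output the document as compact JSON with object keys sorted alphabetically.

After op 1 (replace /yp/by 18): {"xv":[7,60],"yp":{"by":18,"kzv":6}}
After op 2 (replace /xv/1 91): {"xv":[7,91],"yp":{"by":18,"kzv":6}}
After op 3 (replace /xv/1 67): {"xv":[7,67],"yp":{"by":18,"kzv":6}}
After op 4 (add /jp 46): {"jp":46,"xv":[7,67],"yp":{"by":18,"kzv":6}}
After op 5 (remove /yp/kzv): {"jp":46,"xv":[7,67],"yp":{"by":18}}
After op 6 (remove /xv/0): {"jp":46,"xv":[67],"yp":{"by":18}}
After op 7 (remove /yp/by): {"jp":46,"xv":[67],"yp":{}}
After op 8 (add /yp/r 46): {"jp":46,"xv":[67],"yp":{"r":46}}
After op 9 (remove /xv): {"jp":46,"yp":{"r":46}}
After op 10 (add /ne 74): {"jp":46,"ne":74,"yp":{"r":46}}
After op 11 (remove /ne): {"jp":46,"yp":{"r":46}}
After op 12 (add /yp/jd 34): {"jp":46,"yp":{"jd":34,"r":46}}
After op 13 (replace /yp/jd 45): {"jp":46,"yp":{"jd":45,"r":46}}

Answer: {"jp":46,"yp":{"jd":45,"r":46}}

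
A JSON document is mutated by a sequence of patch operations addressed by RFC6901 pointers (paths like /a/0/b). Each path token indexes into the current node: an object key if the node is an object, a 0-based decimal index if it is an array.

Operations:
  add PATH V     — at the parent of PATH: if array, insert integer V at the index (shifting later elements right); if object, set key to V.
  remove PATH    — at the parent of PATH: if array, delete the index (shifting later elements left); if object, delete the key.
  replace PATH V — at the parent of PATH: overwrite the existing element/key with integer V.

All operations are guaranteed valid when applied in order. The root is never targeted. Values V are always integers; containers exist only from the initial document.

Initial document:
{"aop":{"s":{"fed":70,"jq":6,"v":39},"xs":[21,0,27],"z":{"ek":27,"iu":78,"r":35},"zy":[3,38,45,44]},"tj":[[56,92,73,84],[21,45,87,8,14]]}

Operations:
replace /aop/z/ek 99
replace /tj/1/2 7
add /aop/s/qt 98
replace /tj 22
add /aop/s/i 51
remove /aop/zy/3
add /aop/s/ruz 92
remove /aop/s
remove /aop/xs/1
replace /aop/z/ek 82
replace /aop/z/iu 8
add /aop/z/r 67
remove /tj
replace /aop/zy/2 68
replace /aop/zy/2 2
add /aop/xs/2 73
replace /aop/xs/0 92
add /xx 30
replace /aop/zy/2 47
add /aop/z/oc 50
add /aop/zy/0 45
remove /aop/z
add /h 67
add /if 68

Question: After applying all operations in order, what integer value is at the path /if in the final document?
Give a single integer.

Answer: 68

Derivation:
After op 1 (replace /aop/z/ek 99): {"aop":{"s":{"fed":70,"jq":6,"v":39},"xs":[21,0,27],"z":{"ek":99,"iu":78,"r":35},"zy":[3,38,45,44]},"tj":[[56,92,73,84],[21,45,87,8,14]]}
After op 2 (replace /tj/1/2 7): {"aop":{"s":{"fed":70,"jq":6,"v":39},"xs":[21,0,27],"z":{"ek":99,"iu":78,"r":35},"zy":[3,38,45,44]},"tj":[[56,92,73,84],[21,45,7,8,14]]}
After op 3 (add /aop/s/qt 98): {"aop":{"s":{"fed":70,"jq":6,"qt":98,"v":39},"xs":[21,0,27],"z":{"ek":99,"iu":78,"r":35},"zy":[3,38,45,44]},"tj":[[56,92,73,84],[21,45,7,8,14]]}
After op 4 (replace /tj 22): {"aop":{"s":{"fed":70,"jq":6,"qt":98,"v":39},"xs":[21,0,27],"z":{"ek":99,"iu":78,"r":35},"zy":[3,38,45,44]},"tj":22}
After op 5 (add /aop/s/i 51): {"aop":{"s":{"fed":70,"i":51,"jq":6,"qt":98,"v":39},"xs":[21,0,27],"z":{"ek":99,"iu":78,"r":35},"zy":[3,38,45,44]},"tj":22}
After op 6 (remove /aop/zy/3): {"aop":{"s":{"fed":70,"i":51,"jq":6,"qt":98,"v":39},"xs":[21,0,27],"z":{"ek":99,"iu":78,"r":35},"zy":[3,38,45]},"tj":22}
After op 7 (add /aop/s/ruz 92): {"aop":{"s":{"fed":70,"i":51,"jq":6,"qt":98,"ruz":92,"v":39},"xs":[21,0,27],"z":{"ek":99,"iu":78,"r":35},"zy":[3,38,45]},"tj":22}
After op 8 (remove /aop/s): {"aop":{"xs":[21,0,27],"z":{"ek":99,"iu":78,"r":35},"zy":[3,38,45]},"tj":22}
After op 9 (remove /aop/xs/1): {"aop":{"xs":[21,27],"z":{"ek":99,"iu":78,"r":35},"zy":[3,38,45]},"tj":22}
After op 10 (replace /aop/z/ek 82): {"aop":{"xs":[21,27],"z":{"ek":82,"iu":78,"r":35},"zy":[3,38,45]},"tj":22}
After op 11 (replace /aop/z/iu 8): {"aop":{"xs":[21,27],"z":{"ek":82,"iu":8,"r":35},"zy":[3,38,45]},"tj":22}
After op 12 (add /aop/z/r 67): {"aop":{"xs":[21,27],"z":{"ek":82,"iu":8,"r":67},"zy":[3,38,45]},"tj":22}
After op 13 (remove /tj): {"aop":{"xs":[21,27],"z":{"ek":82,"iu":8,"r":67},"zy":[3,38,45]}}
After op 14 (replace /aop/zy/2 68): {"aop":{"xs":[21,27],"z":{"ek":82,"iu":8,"r":67},"zy":[3,38,68]}}
After op 15 (replace /aop/zy/2 2): {"aop":{"xs":[21,27],"z":{"ek":82,"iu":8,"r":67},"zy":[3,38,2]}}
After op 16 (add /aop/xs/2 73): {"aop":{"xs":[21,27,73],"z":{"ek":82,"iu":8,"r":67},"zy":[3,38,2]}}
After op 17 (replace /aop/xs/0 92): {"aop":{"xs":[92,27,73],"z":{"ek":82,"iu":8,"r":67},"zy":[3,38,2]}}
After op 18 (add /xx 30): {"aop":{"xs":[92,27,73],"z":{"ek":82,"iu":8,"r":67},"zy":[3,38,2]},"xx":30}
After op 19 (replace /aop/zy/2 47): {"aop":{"xs":[92,27,73],"z":{"ek":82,"iu":8,"r":67},"zy":[3,38,47]},"xx":30}
After op 20 (add /aop/z/oc 50): {"aop":{"xs":[92,27,73],"z":{"ek":82,"iu":8,"oc":50,"r":67},"zy":[3,38,47]},"xx":30}
After op 21 (add /aop/zy/0 45): {"aop":{"xs":[92,27,73],"z":{"ek":82,"iu":8,"oc":50,"r":67},"zy":[45,3,38,47]},"xx":30}
After op 22 (remove /aop/z): {"aop":{"xs":[92,27,73],"zy":[45,3,38,47]},"xx":30}
After op 23 (add /h 67): {"aop":{"xs":[92,27,73],"zy":[45,3,38,47]},"h":67,"xx":30}
After op 24 (add /if 68): {"aop":{"xs":[92,27,73],"zy":[45,3,38,47]},"h":67,"if":68,"xx":30}
Value at /if: 68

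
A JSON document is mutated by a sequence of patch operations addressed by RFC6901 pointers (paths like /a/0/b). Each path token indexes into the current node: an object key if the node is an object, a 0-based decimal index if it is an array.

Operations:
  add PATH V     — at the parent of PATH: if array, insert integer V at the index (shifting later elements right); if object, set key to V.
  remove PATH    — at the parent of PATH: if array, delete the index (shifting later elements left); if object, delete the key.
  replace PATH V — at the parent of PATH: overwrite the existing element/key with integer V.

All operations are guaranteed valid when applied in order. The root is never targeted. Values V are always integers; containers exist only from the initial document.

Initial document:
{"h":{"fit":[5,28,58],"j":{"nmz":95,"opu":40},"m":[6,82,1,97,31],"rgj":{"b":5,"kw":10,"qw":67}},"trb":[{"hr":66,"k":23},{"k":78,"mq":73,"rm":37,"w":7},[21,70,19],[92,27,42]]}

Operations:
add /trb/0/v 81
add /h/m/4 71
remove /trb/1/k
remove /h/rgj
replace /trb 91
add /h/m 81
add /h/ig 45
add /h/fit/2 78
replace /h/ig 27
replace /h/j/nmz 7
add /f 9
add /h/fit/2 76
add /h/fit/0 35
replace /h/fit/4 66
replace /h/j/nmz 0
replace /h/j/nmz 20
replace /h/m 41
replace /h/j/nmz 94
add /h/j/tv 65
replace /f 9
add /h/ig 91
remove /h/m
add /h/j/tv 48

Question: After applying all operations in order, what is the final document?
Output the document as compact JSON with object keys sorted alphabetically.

After op 1 (add /trb/0/v 81): {"h":{"fit":[5,28,58],"j":{"nmz":95,"opu":40},"m":[6,82,1,97,31],"rgj":{"b":5,"kw":10,"qw":67}},"trb":[{"hr":66,"k":23,"v":81},{"k":78,"mq":73,"rm":37,"w":7},[21,70,19],[92,27,42]]}
After op 2 (add /h/m/4 71): {"h":{"fit":[5,28,58],"j":{"nmz":95,"opu":40},"m":[6,82,1,97,71,31],"rgj":{"b":5,"kw":10,"qw":67}},"trb":[{"hr":66,"k":23,"v":81},{"k":78,"mq":73,"rm":37,"w":7},[21,70,19],[92,27,42]]}
After op 3 (remove /trb/1/k): {"h":{"fit":[5,28,58],"j":{"nmz":95,"opu":40},"m":[6,82,1,97,71,31],"rgj":{"b":5,"kw":10,"qw":67}},"trb":[{"hr":66,"k":23,"v":81},{"mq":73,"rm":37,"w":7},[21,70,19],[92,27,42]]}
After op 4 (remove /h/rgj): {"h":{"fit":[5,28,58],"j":{"nmz":95,"opu":40},"m":[6,82,1,97,71,31]},"trb":[{"hr":66,"k":23,"v":81},{"mq":73,"rm":37,"w":7},[21,70,19],[92,27,42]]}
After op 5 (replace /trb 91): {"h":{"fit":[5,28,58],"j":{"nmz":95,"opu":40},"m":[6,82,1,97,71,31]},"trb":91}
After op 6 (add /h/m 81): {"h":{"fit":[5,28,58],"j":{"nmz":95,"opu":40},"m":81},"trb":91}
After op 7 (add /h/ig 45): {"h":{"fit":[5,28,58],"ig":45,"j":{"nmz":95,"opu":40},"m":81},"trb":91}
After op 8 (add /h/fit/2 78): {"h":{"fit":[5,28,78,58],"ig":45,"j":{"nmz":95,"opu":40},"m":81},"trb":91}
After op 9 (replace /h/ig 27): {"h":{"fit":[5,28,78,58],"ig":27,"j":{"nmz":95,"opu":40},"m":81},"trb":91}
After op 10 (replace /h/j/nmz 7): {"h":{"fit":[5,28,78,58],"ig":27,"j":{"nmz":7,"opu":40},"m":81},"trb":91}
After op 11 (add /f 9): {"f":9,"h":{"fit":[5,28,78,58],"ig":27,"j":{"nmz":7,"opu":40},"m":81},"trb":91}
After op 12 (add /h/fit/2 76): {"f":9,"h":{"fit":[5,28,76,78,58],"ig":27,"j":{"nmz":7,"opu":40},"m":81},"trb":91}
After op 13 (add /h/fit/0 35): {"f":9,"h":{"fit":[35,5,28,76,78,58],"ig":27,"j":{"nmz":7,"opu":40},"m":81},"trb":91}
After op 14 (replace /h/fit/4 66): {"f":9,"h":{"fit":[35,5,28,76,66,58],"ig":27,"j":{"nmz":7,"opu":40},"m":81},"trb":91}
After op 15 (replace /h/j/nmz 0): {"f":9,"h":{"fit":[35,5,28,76,66,58],"ig":27,"j":{"nmz":0,"opu":40},"m":81},"trb":91}
After op 16 (replace /h/j/nmz 20): {"f":9,"h":{"fit":[35,5,28,76,66,58],"ig":27,"j":{"nmz":20,"opu":40},"m":81},"trb":91}
After op 17 (replace /h/m 41): {"f":9,"h":{"fit":[35,5,28,76,66,58],"ig":27,"j":{"nmz":20,"opu":40},"m":41},"trb":91}
After op 18 (replace /h/j/nmz 94): {"f":9,"h":{"fit":[35,5,28,76,66,58],"ig":27,"j":{"nmz":94,"opu":40},"m":41},"trb":91}
After op 19 (add /h/j/tv 65): {"f":9,"h":{"fit":[35,5,28,76,66,58],"ig":27,"j":{"nmz":94,"opu":40,"tv":65},"m":41},"trb":91}
After op 20 (replace /f 9): {"f":9,"h":{"fit":[35,5,28,76,66,58],"ig":27,"j":{"nmz":94,"opu":40,"tv":65},"m":41},"trb":91}
After op 21 (add /h/ig 91): {"f":9,"h":{"fit":[35,5,28,76,66,58],"ig":91,"j":{"nmz":94,"opu":40,"tv":65},"m":41},"trb":91}
After op 22 (remove /h/m): {"f":9,"h":{"fit":[35,5,28,76,66,58],"ig":91,"j":{"nmz":94,"opu":40,"tv":65}},"trb":91}
After op 23 (add /h/j/tv 48): {"f":9,"h":{"fit":[35,5,28,76,66,58],"ig":91,"j":{"nmz":94,"opu":40,"tv":48}},"trb":91}

Answer: {"f":9,"h":{"fit":[35,5,28,76,66,58],"ig":91,"j":{"nmz":94,"opu":40,"tv":48}},"trb":91}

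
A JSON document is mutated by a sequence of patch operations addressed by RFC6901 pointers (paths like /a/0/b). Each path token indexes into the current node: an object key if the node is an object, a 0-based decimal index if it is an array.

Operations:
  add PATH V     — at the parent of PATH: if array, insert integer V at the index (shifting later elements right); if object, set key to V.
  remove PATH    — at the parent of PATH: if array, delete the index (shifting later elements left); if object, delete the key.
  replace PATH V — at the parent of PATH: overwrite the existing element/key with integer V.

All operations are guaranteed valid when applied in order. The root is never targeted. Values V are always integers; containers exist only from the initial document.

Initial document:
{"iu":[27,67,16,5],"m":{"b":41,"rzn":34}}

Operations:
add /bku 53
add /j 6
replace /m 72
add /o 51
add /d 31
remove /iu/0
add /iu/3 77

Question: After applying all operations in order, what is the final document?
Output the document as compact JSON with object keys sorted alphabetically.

Answer: {"bku":53,"d":31,"iu":[67,16,5,77],"j":6,"m":72,"o":51}

Derivation:
After op 1 (add /bku 53): {"bku":53,"iu":[27,67,16,5],"m":{"b":41,"rzn":34}}
After op 2 (add /j 6): {"bku":53,"iu":[27,67,16,5],"j":6,"m":{"b":41,"rzn":34}}
After op 3 (replace /m 72): {"bku":53,"iu":[27,67,16,5],"j":6,"m":72}
After op 4 (add /o 51): {"bku":53,"iu":[27,67,16,5],"j":6,"m":72,"o":51}
After op 5 (add /d 31): {"bku":53,"d":31,"iu":[27,67,16,5],"j":6,"m":72,"o":51}
After op 6 (remove /iu/0): {"bku":53,"d":31,"iu":[67,16,5],"j":6,"m":72,"o":51}
After op 7 (add /iu/3 77): {"bku":53,"d":31,"iu":[67,16,5,77],"j":6,"m":72,"o":51}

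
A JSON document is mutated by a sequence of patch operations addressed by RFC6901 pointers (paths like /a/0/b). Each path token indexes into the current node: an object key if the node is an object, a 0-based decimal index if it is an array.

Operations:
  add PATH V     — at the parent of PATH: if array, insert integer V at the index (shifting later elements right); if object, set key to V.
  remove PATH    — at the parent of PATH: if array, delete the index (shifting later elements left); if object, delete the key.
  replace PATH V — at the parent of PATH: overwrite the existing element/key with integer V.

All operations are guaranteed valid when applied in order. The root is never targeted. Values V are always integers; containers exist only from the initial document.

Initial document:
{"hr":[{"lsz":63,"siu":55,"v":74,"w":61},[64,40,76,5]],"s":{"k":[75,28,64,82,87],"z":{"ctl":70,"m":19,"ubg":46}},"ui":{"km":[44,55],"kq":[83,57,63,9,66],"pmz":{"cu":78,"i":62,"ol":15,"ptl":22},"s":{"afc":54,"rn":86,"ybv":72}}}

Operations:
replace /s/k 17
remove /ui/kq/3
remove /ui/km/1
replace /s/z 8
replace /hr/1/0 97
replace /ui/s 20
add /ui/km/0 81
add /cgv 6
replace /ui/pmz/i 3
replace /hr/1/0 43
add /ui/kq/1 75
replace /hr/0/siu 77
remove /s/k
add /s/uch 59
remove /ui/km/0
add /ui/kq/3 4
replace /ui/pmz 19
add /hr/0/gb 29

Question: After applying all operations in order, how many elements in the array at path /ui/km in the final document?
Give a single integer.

Answer: 1

Derivation:
After op 1 (replace /s/k 17): {"hr":[{"lsz":63,"siu":55,"v":74,"w":61},[64,40,76,5]],"s":{"k":17,"z":{"ctl":70,"m":19,"ubg":46}},"ui":{"km":[44,55],"kq":[83,57,63,9,66],"pmz":{"cu":78,"i":62,"ol":15,"ptl":22},"s":{"afc":54,"rn":86,"ybv":72}}}
After op 2 (remove /ui/kq/3): {"hr":[{"lsz":63,"siu":55,"v":74,"w":61},[64,40,76,5]],"s":{"k":17,"z":{"ctl":70,"m":19,"ubg":46}},"ui":{"km":[44,55],"kq":[83,57,63,66],"pmz":{"cu":78,"i":62,"ol":15,"ptl":22},"s":{"afc":54,"rn":86,"ybv":72}}}
After op 3 (remove /ui/km/1): {"hr":[{"lsz":63,"siu":55,"v":74,"w":61},[64,40,76,5]],"s":{"k":17,"z":{"ctl":70,"m":19,"ubg":46}},"ui":{"km":[44],"kq":[83,57,63,66],"pmz":{"cu":78,"i":62,"ol":15,"ptl":22},"s":{"afc":54,"rn":86,"ybv":72}}}
After op 4 (replace /s/z 8): {"hr":[{"lsz":63,"siu":55,"v":74,"w":61},[64,40,76,5]],"s":{"k":17,"z":8},"ui":{"km":[44],"kq":[83,57,63,66],"pmz":{"cu":78,"i":62,"ol":15,"ptl":22},"s":{"afc":54,"rn":86,"ybv":72}}}
After op 5 (replace /hr/1/0 97): {"hr":[{"lsz":63,"siu":55,"v":74,"w":61},[97,40,76,5]],"s":{"k":17,"z":8},"ui":{"km":[44],"kq":[83,57,63,66],"pmz":{"cu":78,"i":62,"ol":15,"ptl":22},"s":{"afc":54,"rn":86,"ybv":72}}}
After op 6 (replace /ui/s 20): {"hr":[{"lsz":63,"siu":55,"v":74,"w":61},[97,40,76,5]],"s":{"k":17,"z":8},"ui":{"km":[44],"kq":[83,57,63,66],"pmz":{"cu":78,"i":62,"ol":15,"ptl":22},"s":20}}
After op 7 (add /ui/km/0 81): {"hr":[{"lsz":63,"siu":55,"v":74,"w":61},[97,40,76,5]],"s":{"k":17,"z":8},"ui":{"km":[81,44],"kq":[83,57,63,66],"pmz":{"cu":78,"i":62,"ol":15,"ptl":22},"s":20}}
After op 8 (add /cgv 6): {"cgv":6,"hr":[{"lsz":63,"siu":55,"v":74,"w":61},[97,40,76,5]],"s":{"k":17,"z":8},"ui":{"km":[81,44],"kq":[83,57,63,66],"pmz":{"cu":78,"i":62,"ol":15,"ptl":22},"s":20}}
After op 9 (replace /ui/pmz/i 3): {"cgv":6,"hr":[{"lsz":63,"siu":55,"v":74,"w":61},[97,40,76,5]],"s":{"k":17,"z":8},"ui":{"km":[81,44],"kq":[83,57,63,66],"pmz":{"cu":78,"i":3,"ol":15,"ptl":22},"s":20}}
After op 10 (replace /hr/1/0 43): {"cgv":6,"hr":[{"lsz":63,"siu":55,"v":74,"w":61},[43,40,76,5]],"s":{"k":17,"z":8},"ui":{"km":[81,44],"kq":[83,57,63,66],"pmz":{"cu":78,"i":3,"ol":15,"ptl":22},"s":20}}
After op 11 (add /ui/kq/1 75): {"cgv":6,"hr":[{"lsz":63,"siu":55,"v":74,"w":61},[43,40,76,5]],"s":{"k":17,"z":8},"ui":{"km":[81,44],"kq":[83,75,57,63,66],"pmz":{"cu":78,"i":3,"ol":15,"ptl":22},"s":20}}
After op 12 (replace /hr/0/siu 77): {"cgv":6,"hr":[{"lsz":63,"siu":77,"v":74,"w":61},[43,40,76,5]],"s":{"k":17,"z":8},"ui":{"km":[81,44],"kq":[83,75,57,63,66],"pmz":{"cu":78,"i":3,"ol":15,"ptl":22},"s":20}}
After op 13 (remove /s/k): {"cgv":6,"hr":[{"lsz":63,"siu":77,"v":74,"w":61},[43,40,76,5]],"s":{"z":8},"ui":{"km":[81,44],"kq":[83,75,57,63,66],"pmz":{"cu":78,"i":3,"ol":15,"ptl":22},"s":20}}
After op 14 (add /s/uch 59): {"cgv":6,"hr":[{"lsz":63,"siu":77,"v":74,"w":61},[43,40,76,5]],"s":{"uch":59,"z":8},"ui":{"km":[81,44],"kq":[83,75,57,63,66],"pmz":{"cu":78,"i":3,"ol":15,"ptl":22},"s":20}}
After op 15 (remove /ui/km/0): {"cgv":6,"hr":[{"lsz":63,"siu":77,"v":74,"w":61},[43,40,76,5]],"s":{"uch":59,"z":8},"ui":{"km":[44],"kq":[83,75,57,63,66],"pmz":{"cu":78,"i":3,"ol":15,"ptl":22},"s":20}}
After op 16 (add /ui/kq/3 4): {"cgv":6,"hr":[{"lsz":63,"siu":77,"v":74,"w":61},[43,40,76,5]],"s":{"uch":59,"z":8},"ui":{"km":[44],"kq":[83,75,57,4,63,66],"pmz":{"cu":78,"i":3,"ol":15,"ptl":22},"s":20}}
After op 17 (replace /ui/pmz 19): {"cgv":6,"hr":[{"lsz":63,"siu":77,"v":74,"w":61},[43,40,76,5]],"s":{"uch":59,"z":8},"ui":{"km":[44],"kq":[83,75,57,4,63,66],"pmz":19,"s":20}}
After op 18 (add /hr/0/gb 29): {"cgv":6,"hr":[{"gb":29,"lsz":63,"siu":77,"v":74,"w":61},[43,40,76,5]],"s":{"uch":59,"z":8},"ui":{"km":[44],"kq":[83,75,57,4,63,66],"pmz":19,"s":20}}
Size at path /ui/km: 1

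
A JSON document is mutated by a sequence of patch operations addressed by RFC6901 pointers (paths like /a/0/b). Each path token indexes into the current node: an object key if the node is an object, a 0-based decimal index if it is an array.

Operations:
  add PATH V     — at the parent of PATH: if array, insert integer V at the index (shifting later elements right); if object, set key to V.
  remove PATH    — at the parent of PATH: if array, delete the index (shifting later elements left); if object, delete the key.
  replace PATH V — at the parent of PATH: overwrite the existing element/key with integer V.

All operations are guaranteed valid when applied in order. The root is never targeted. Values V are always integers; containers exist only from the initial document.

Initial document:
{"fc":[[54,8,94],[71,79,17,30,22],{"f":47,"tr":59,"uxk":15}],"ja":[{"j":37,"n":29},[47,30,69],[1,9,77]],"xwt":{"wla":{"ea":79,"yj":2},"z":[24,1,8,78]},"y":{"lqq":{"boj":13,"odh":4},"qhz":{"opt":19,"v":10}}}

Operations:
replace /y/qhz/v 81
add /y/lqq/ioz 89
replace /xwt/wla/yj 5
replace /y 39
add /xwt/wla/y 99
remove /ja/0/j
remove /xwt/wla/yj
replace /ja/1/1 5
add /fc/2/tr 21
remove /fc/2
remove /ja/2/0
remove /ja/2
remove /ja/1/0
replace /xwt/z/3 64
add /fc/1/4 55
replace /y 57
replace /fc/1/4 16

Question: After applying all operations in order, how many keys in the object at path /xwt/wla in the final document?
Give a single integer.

Answer: 2

Derivation:
After op 1 (replace /y/qhz/v 81): {"fc":[[54,8,94],[71,79,17,30,22],{"f":47,"tr":59,"uxk":15}],"ja":[{"j":37,"n":29},[47,30,69],[1,9,77]],"xwt":{"wla":{"ea":79,"yj":2},"z":[24,1,8,78]},"y":{"lqq":{"boj":13,"odh":4},"qhz":{"opt":19,"v":81}}}
After op 2 (add /y/lqq/ioz 89): {"fc":[[54,8,94],[71,79,17,30,22],{"f":47,"tr":59,"uxk":15}],"ja":[{"j":37,"n":29},[47,30,69],[1,9,77]],"xwt":{"wla":{"ea":79,"yj":2},"z":[24,1,8,78]},"y":{"lqq":{"boj":13,"ioz":89,"odh":4},"qhz":{"opt":19,"v":81}}}
After op 3 (replace /xwt/wla/yj 5): {"fc":[[54,8,94],[71,79,17,30,22],{"f":47,"tr":59,"uxk":15}],"ja":[{"j":37,"n":29},[47,30,69],[1,9,77]],"xwt":{"wla":{"ea":79,"yj":5},"z":[24,1,8,78]},"y":{"lqq":{"boj":13,"ioz":89,"odh":4},"qhz":{"opt":19,"v":81}}}
After op 4 (replace /y 39): {"fc":[[54,8,94],[71,79,17,30,22],{"f":47,"tr":59,"uxk":15}],"ja":[{"j":37,"n":29},[47,30,69],[1,9,77]],"xwt":{"wla":{"ea":79,"yj":5},"z":[24,1,8,78]},"y":39}
After op 5 (add /xwt/wla/y 99): {"fc":[[54,8,94],[71,79,17,30,22],{"f":47,"tr":59,"uxk":15}],"ja":[{"j":37,"n":29},[47,30,69],[1,9,77]],"xwt":{"wla":{"ea":79,"y":99,"yj":5},"z":[24,1,8,78]},"y":39}
After op 6 (remove /ja/0/j): {"fc":[[54,8,94],[71,79,17,30,22],{"f":47,"tr":59,"uxk":15}],"ja":[{"n":29},[47,30,69],[1,9,77]],"xwt":{"wla":{"ea":79,"y":99,"yj":5},"z":[24,1,8,78]},"y":39}
After op 7 (remove /xwt/wla/yj): {"fc":[[54,8,94],[71,79,17,30,22],{"f":47,"tr":59,"uxk":15}],"ja":[{"n":29},[47,30,69],[1,9,77]],"xwt":{"wla":{"ea":79,"y":99},"z":[24,1,8,78]},"y":39}
After op 8 (replace /ja/1/1 5): {"fc":[[54,8,94],[71,79,17,30,22],{"f":47,"tr":59,"uxk":15}],"ja":[{"n":29},[47,5,69],[1,9,77]],"xwt":{"wla":{"ea":79,"y":99},"z":[24,1,8,78]},"y":39}
After op 9 (add /fc/2/tr 21): {"fc":[[54,8,94],[71,79,17,30,22],{"f":47,"tr":21,"uxk":15}],"ja":[{"n":29},[47,5,69],[1,9,77]],"xwt":{"wla":{"ea":79,"y":99},"z":[24,1,8,78]},"y":39}
After op 10 (remove /fc/2): {"fc":[[54,8,94],[71,79,17,30,22]],"ja":[{"n":29},[47,5,69],[1,9,77]],"xwt":{"wla":{"ea":79,"y":99},"z":[24,1,8,78]},"y":39}
After op 11 (remove /ja/2/0): {"fc":[[54,8,94],[71,79,17,30,22]],"ja":[{"n":29},[47,5,69],[9,77]],"xwt":{"wla":{"ea":79,"y":99},"z":[24,1,8,78]},"y":39}
After op 12 (remove /ja/2): {"fc":[[54,8,94],[71,79,17,30,22]],"ja":[{"n":29},[47,5,69]],"xwt":{"wla":{"ea":79,"y":99},"z":[24,1,8,78]},"y":39}
After op 13 (remove /ja/1/0): {"fc":[[54,8,94],[71,79,17,30,22]],"ja":[{"n":29},[5,69]],"xwt":{"wla":{"ea":79,"y":99},"z":[24,1,8,78]},"y":39}
After op 14 (replace /xwt/z/3 64): {"fc":[[54,8,94],[71,79,17,30,22]],"ja":[{"n":29},[5,69]],"xwt":{"wla":{"ea":79,"y":99},"z":[24,1,8,64]},"y":39}
After op 15 (add /fc/1/4 55): {"fc":[[54,8,94],[71,79,17,30,55,22]],"ja":[{"n":29},[5,69]],"xwt":{"wla":{"ea":79,"y":99},"z":[24,1,8,64]},"y":39}
After op 16 (replace /y 57): {"fc":[[54,8,94],[71,79,17,30,55,22]],"ja":[{"n":29},[5,69]],"xwt":{"wla":{"ea":79,"y":99},"z":[24,1,8,64]},"y":57}
After op 17 (replace /fc/1/4 16): {"fc":[[54,8,94],[71,79,17,30,16,22]],"ja":[{"n":29},[5,69]],"xwt":{"wla":{"ea":79,"y":99},"z":[24,1,8,64]},"y":57}
Size at path /xwt/wla: 2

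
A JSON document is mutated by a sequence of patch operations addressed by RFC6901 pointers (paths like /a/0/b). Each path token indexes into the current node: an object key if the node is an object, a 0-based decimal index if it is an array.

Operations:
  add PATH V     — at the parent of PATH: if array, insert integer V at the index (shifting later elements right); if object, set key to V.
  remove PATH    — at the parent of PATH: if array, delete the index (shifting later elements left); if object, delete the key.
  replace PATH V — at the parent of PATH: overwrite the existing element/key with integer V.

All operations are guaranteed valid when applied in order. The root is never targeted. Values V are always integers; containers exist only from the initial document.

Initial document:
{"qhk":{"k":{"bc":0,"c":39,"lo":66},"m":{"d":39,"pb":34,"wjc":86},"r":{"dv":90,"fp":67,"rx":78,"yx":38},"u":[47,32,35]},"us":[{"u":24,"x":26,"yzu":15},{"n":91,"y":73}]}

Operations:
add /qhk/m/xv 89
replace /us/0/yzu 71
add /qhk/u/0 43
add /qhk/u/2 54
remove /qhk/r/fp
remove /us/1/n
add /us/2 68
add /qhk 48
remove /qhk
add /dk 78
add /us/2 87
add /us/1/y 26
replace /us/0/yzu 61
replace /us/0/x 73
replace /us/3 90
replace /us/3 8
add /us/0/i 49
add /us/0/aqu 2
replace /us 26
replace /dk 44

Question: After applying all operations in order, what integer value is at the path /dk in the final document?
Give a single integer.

After op 1 (add /qhk/m/xv 89): {"qhk":{"k":{"bc":0,"c":39,"lo":66},"m":{"d":39,"pb":34,"wjc":86,"xv":89},"r":{"dv":90,"fp":67,"rx":78,"yx":38},"u":[47,32,35]},"us":[{"u":24,"x":26,"yzu":15},{"n":91,"y":73}]}
After op 2 (replace /us/0/yzu 71): {"qhk":{"k":{"bc":0,"c":39,"lo":66},"m":{"d":39,"pb":34,"wjc":86,"xv":89},"r":{"dv":90,"fp":67,"rx":78,"yx":38},"u":[47,32,35]},"us":[{"u":24,"x":26,"yzu":71},{"n":91,"y":73}]}
After op 3 (add /qhk/u/0 43): {"qhk":{"k":{"bc":0,"c":39,"lo":66},"m":{"d":39,"pb":34,"wjc":86,"xv":89},"r":{"dv":90,"fp":67,"rx":78,"yx":38},"u":[43,47,32,35]},"us":[{"u":24,"x":26,"yzu":71},{"n":91,"y":73}]}
After op 4 (add /qhk/u/2 54): {"qhk":{"k":{"bc":0,"c":39,"lo":66},"m":{"d":39,"pb":34,"wjc":86,"xv":89},"r":{"dv":90,"fp":67,"rx":78,"yx":38},"u":[43,47,54,32,35]},"us":[{"u":24,"x":26,"yzu":71},{"n":91,"y":73}]}
After op 5 (remove /qhk/r/fp): {"qhk":{"k":{"bc":0,"c":39,"lo":66},"m":{"d":39,"pb":34,"wjc":86,"xv":89},"r":{"dv":90,"rx":78,"yx":38},"u":[43,47,54,32,35]},"us":[{"u":24,"x":26,"yzu":71},{"n":91,"y":73}]}
After op 6 (remove /us/1/n): {"qhk":{"k":{"bc":0,"c":39,"lo":66},"m":{"d":39,"pb":34,"wjc":86,"xv":89},"r":{"dv":90,"rx":78,"yx":38},"u":[43,47,54,32,35]},"us":[{"u":24,"x":26,"yzu":71},{"y":73}]}
After op 7 (add /us/2 68): {"qhk":{"k":{"bc":0,"c":39,"lo":66},"m":{"d":39,"pb":34,"wjc":86,"xv":89},"r":{"dv":90,"rx":78,"yx":38},"u":[43,47,54,32,35]},"us":[{"u":24,"x":26,"yzu":71},{"y":73},68]}
After op 8 (add /qhk 48): {"qhk":48,"us":[{"u":24,"x":26,"yzu":71},{"y":73},68]}
After op 9 (remove /qhk): {"us":[{"u":24,"x":26,"yzu":71},{"y":73},68]}
After op 10 (add /dk 78): {"dk":78,"us":[{"u":24,"x":26,"yzu":71},{"y":73},68]}
After op 11 (add /us/2 87): {"dk":78,"us":[{"u":24,"x":26,"yzu":71},{"y":73},87,68]}
After op 12 (add /us/1/y 26): {"dk":78,"us":[{"u":24,"x":26,"yzu":71},{"y":26},87,68]}
After op 13 (replace /us/0/yzu 61): {"dk":78,"us":[{"u":24,"x":26,"yzu":61},{"y":26},87,68]}
After op 14 (replace /us/0/x 73): {"dk":78,"us":[{"u":24,"x":73,"yzu":61},{"y":26},87,68]}
After op 15 (replace /us/3 90): {"dk":78,"us":[{"u":24,"x":73,"yzu":61},{"y":26},87,90]}
After op 16 (replace /us/3 8): {"dk":78,"us":[{"u":24,"x":73,"yzu":61},{"y":26},87,8]}
After op 17 (add /us/0/i 49): {"dk":78,"us":[{"i":49,"u":24,"x":73,"yzu":61},{"y":26},87,8]}
After op 18 (add /us/0/aqu 2): {"dk":78,"us":[{"aqu":2,"i":49,"u":24,"x":73,"yzu":61},{"y":26},87,8]}
After op 19 (replace /us 26): {"dk":78,"us":26}
After op 20 (replace /dk 44): {"dk":44,"us":26}
Value at /dk: 44

Answer: 44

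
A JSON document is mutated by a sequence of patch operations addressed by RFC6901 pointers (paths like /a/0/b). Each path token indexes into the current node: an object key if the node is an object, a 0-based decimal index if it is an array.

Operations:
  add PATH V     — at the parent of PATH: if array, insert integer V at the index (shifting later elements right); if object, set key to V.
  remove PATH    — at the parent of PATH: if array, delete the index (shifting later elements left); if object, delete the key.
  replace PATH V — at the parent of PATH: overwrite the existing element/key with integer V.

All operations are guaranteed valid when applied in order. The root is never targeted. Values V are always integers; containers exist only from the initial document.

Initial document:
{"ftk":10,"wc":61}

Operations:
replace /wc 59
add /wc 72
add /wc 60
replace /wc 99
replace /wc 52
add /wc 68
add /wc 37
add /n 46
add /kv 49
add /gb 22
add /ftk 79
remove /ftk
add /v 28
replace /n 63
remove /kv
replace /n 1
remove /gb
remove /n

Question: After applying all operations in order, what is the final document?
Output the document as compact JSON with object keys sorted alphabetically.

Answer: {"v":28,"wc":37}

Derivation:
After op 1 (replace /wc 59): {"ftk":10,"wc":59}
After op 2 (add /wc 72): {"ftk":10,"wc":72}
After op 3 (add /wc 60): {"ftk":10,"wc":60}
After op 4 (replace /wc 99): {"ftk":10,"wc":99}
After op 5 (replace /wc 52): {"ftk":10,"wc":52}
After op 6 (add /wc 68): {"ftk":10,"wc":68}
After op 7 (add /wc 37): {"ftk":10,"wc":37}
After op 8 (add /n 46): {"ftk":10,"n":46,"wc":37}
After op 9 (add /kv 49): {"ftk":10,"kv":49,"n":46,"wc":37}
After op 10 (add /gb 22): {"ftk":10,"gb":22,"kv":49,"n":46,"wc":37}
After op 11 (add /ftk 79): {"ftk":79,"gb":22,"kv":49,"n":46,"wc":37}
After op 12 (remove /ftk): {"gb":22,"kv":49,"n":46,"wc":37}
After op 13 (add /v 28): {"gb":22,"kv":49,"n":46,"v":28,"wc":37}
After op 14 (replace /n 63): {"gb":22,"kv":49,"n":63,"v":28,"wc":37}
After op 15 (remove /kv): {"gb":22,"n":63,"v":28,"wc":37}
After op 16 (replace /n 1): {"gb":22,"n":1,"v":28,"wc":37}
After op 17 (remove /gb): {"n":1,"v":28,"wc":37}
After op 18 (remove /n): {"v":28,"wc":37}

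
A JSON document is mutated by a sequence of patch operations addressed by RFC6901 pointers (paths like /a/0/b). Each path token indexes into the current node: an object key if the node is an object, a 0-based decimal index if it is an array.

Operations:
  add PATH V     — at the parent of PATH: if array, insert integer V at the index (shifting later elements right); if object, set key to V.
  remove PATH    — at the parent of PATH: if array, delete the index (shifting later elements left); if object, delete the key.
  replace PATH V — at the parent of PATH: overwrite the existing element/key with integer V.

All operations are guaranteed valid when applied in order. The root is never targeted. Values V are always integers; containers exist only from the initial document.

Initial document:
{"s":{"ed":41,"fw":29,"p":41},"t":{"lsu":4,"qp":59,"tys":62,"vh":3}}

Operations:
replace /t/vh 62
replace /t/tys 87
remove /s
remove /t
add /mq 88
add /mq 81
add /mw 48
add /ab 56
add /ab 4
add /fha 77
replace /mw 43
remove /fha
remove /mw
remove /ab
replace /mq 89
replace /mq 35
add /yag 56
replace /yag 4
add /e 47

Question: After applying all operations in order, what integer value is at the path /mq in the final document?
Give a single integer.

Answer: 35

Derivation:
After op 1 (replace /t/vh 62): {"s":{"ed":41,"fw":29,"p":41},"t":{"lsu":4,"qp":59,"tys":62,"vh":62}}
After op 2 (replace /t/tys 87): {"s":{"ed":41,"fw":29,"p":41},"t":{"lsu":4,"qp":59,"tys":87,"vh":62}}
After op 3 (remove /s): {"t":{"lsu":4,"qp":59,"tys":87,"vh":62}}
After op 4 (remove /t): {}
After op 5 (add /mq 88): {"mq":88}
After op 6 (add /mq 81): {"mq":81}
After op 7 (add /mw 48): {"mq":81,"mw":48}
After op 8 (add /ab 56): {"ab":56,"mq":81,"mw":48}
After op 9 (add /ab 4): {"ab":4,"mq":81,"mw":48}
After op 10 (add /fha 77): {"ab":4,"fha":77,"mq":81,"mw":48}
After op 11 (replace /mw 43): {"ab":4,"fha":77,"mq":81,"mw":43}
After op 12 (remove /fha): {"ab":4,"mq":81,"mw":43}
After op 13 (remove /mw): {"ab":4,"mq":81}
After op 14 (remove /ab): {"mq":81}
After op 15 (replace /mq 89): {"mq":89}
After op 16 (replace /mq 35): {"mq":35}
After op 17 (add /yag 56): {"mq":35,"yag":56}
After op 18 (replace /yag 4): {"mq":35,"yag":4}
After op 19 (add /e 47): {"e":47,"mq":35,"yag":4}
Value at /mq: 35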